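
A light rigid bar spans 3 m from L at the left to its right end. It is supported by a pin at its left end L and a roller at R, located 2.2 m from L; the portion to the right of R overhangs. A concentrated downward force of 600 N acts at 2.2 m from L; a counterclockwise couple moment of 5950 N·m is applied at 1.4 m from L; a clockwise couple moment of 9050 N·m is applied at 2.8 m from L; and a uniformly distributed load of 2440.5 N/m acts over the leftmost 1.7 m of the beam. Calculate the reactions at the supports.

L_x = 0, L_y = 1137 N, R_y = 3612 N

Resultant of the distributed load: 2440.5 × 1.7 = 4148.85 N at 0.85 m from L.
Taking moments about L: R_y·2.2 − 600·2.2 + 5950 − 9050 − (2440.5·1.7)·0.85 = 0 → R_y = 7946.5225/2.2 = 3612.06 ≈ 3612 N.
ΣF_y = 0: L_y + 3612.06 − 600 − 2440.5·1.7 = 0 → L_y = 1137 N.
ΣF_x = 0: no horizontal applied forces, so L_x = 0.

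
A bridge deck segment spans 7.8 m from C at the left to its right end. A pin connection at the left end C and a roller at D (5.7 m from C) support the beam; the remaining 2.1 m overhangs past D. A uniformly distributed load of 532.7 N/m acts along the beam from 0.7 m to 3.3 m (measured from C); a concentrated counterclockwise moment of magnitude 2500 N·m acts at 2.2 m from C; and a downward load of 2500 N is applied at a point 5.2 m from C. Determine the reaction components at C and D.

C_x = 0, C_y = 1557 N, D_y = 2328 N

Resultant of the distributed load: 532.7 × 2.6 = 1385.02 N at 2 m from C.
Taking moments about C: D_y·5.7 − (532.7·2.6)·2 + 2500 − 2500·5.2 = 0 → D_y = 13270.04/5.7 = 2328.08 ≈ 2328 N.
ΣF_y = 0: C_y + 2328.08 − 532.7·2.6 − 2500 = 0 → C_y = 1557 N.
ΣF_x = 0: no horizontal applied forces, so C_x = 0.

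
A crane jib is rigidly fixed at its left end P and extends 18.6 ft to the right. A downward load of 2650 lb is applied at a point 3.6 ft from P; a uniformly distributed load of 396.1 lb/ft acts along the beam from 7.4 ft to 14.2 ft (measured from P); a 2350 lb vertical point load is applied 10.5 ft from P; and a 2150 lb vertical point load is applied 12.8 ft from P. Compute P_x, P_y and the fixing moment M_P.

Resultant of the distributed load: 396.1 × 6.8 = 2693.48 lb at 10.8 ft from P.
ΣF_x = 0: P_x = 0.
ΣF_y = 0: P_y − 2650 − 396.1·6.8 − 2350 − 2150 = 0 → P_y = 9843 lb.
ΣM about P: M_P − 2650·3.6 − (396.1·6.8)·10.8 − 2350·10.5 − 2150·12.8 = 0 → M_P = 90820 lb·ft.

P_x = 0, P_y = 9843 lb, M_P = 90820 lb·ft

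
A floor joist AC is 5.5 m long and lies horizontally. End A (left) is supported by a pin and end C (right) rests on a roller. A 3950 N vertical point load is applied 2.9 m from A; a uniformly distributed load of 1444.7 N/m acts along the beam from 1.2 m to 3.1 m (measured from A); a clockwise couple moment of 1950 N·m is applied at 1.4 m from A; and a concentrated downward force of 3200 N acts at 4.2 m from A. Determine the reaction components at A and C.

A_x = 0, A_y = 3941 N, C_y = 5954 N

Resultant of the distributed load: 1444.7 × 1.9 = 2744.93 N at 2.15 m from A.
Moments about A: C_y·5.5 − 3950·2.9 − (1444.7·1.9)·2.15 − 1950 − 3200·4.2 = 0 → C_y = 32746.5995/5.5 = 5953.93 ≈ 5954 N.
ΣF_y = 0: A_y + 5953.93 − 3950 − 1444.7·1.9 − 3200 = 0 → A_y = 3941 N.
ΣF_x = 0: no horizontal applied forces, so A_x = 0.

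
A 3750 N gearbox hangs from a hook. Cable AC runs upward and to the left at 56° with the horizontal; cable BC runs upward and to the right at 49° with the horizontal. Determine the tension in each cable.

T_AC = 2547 N, T_BC = 2171 N

ΣF_x = 0: −T_AC·cos56° + T_BC·cos49° = 0 → T_BC = 0.852352·T_AC.
ΣF_y = 0: T_AC·sin56° + T_BC·sin49° = 3750.
Substitute: T_AC·(0.829038 + 0.852352·0.75471) = 3750 → T_AC = 2547.01 ≈ 2547 N.
Then T_BC = 0.852352 × 2547.01 = 2171 N.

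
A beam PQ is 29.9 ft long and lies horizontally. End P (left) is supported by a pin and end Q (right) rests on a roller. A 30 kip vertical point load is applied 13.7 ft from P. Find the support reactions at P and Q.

P_x = 0, P_y = 16.25 kip, Q_y = 13.75 kip

ΣM about P: Q_y·29.9 − 30·13.7 = 0 → Q_y = 411/29.9 = 13.7458 ≈ 13.75 kip.
ΣF_y = 0: P_y + 13.7458 − 30 = 0 → P_y = 16.25 kip.
ΣF_x = 0: no horizontal applied forces, so P_x = 0.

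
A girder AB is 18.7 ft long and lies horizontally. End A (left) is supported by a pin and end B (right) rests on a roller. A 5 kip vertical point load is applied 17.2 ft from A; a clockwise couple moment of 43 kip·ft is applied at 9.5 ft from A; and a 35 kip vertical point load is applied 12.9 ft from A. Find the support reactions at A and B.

Moments about A: B_y·18.7 − 5·17.2 − 43 − 35·12.9 = 0 → B_y = 580.5/18.7 = 31.0428 ≈ 31.04 kip.
ΣF_y = 0: A_y + 31.0428 − 5 − 35 = 0 → A_y = 8.957 kip.
ΣF_x = 0: no horizontal applied forces, so A_x = 0.

A_x = 0, A_y = 8.957 kip, B_y = 31.04 kip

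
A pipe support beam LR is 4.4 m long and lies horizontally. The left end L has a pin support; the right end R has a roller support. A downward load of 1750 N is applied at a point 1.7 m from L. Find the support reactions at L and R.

ΣM about L: R_y·4.4 − 1750·1.7 = 0 → R_y = 2975/4.4 = 676.136 ≈ 676.1 N.
ΣF_y = 0: L_y + 676.136 − 1750 = 0 → L_y = 1074 N.
ΣF_x = 0: no horizontal applied forces, so L_x = 0.

L_x = 0, L_y = 1074 N, R_y = 676.1 N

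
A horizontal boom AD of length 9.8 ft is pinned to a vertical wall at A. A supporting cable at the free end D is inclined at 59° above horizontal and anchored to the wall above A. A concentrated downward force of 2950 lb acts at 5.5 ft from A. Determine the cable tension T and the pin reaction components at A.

ΣM about A: T·sin59°·9.8 − 2950·5.5 = 0 → T = 16225/(9.8·0.857167) = 1931.49 ≈ 1931 lb.
ΣF_x = 0: A_x − T·cos59° = 0 → A_x = 1931.49 × 0.515038 = 994.8 lb.
ΣF_y = 0: A_y + T·sin59° − 2950 = 0 → A_y = 2950 − 1931.49 × 0.857167 = 1294 lb.

T = 1931 lb, A_x = 994.8 lb, A_y = 1294 lb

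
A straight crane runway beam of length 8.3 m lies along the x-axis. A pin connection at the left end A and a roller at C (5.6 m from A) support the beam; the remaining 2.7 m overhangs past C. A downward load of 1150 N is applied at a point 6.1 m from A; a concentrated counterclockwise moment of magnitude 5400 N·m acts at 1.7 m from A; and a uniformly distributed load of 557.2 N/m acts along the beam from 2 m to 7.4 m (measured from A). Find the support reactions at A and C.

Resultant of the distributed load: 557.2 × 5.4 = 3008.88 N at 4.7 m from A.
Taking moments about A: C_y·5.6 − 1150·6.1 + 5400 − (557.2·5.4)·4.7 = 0 → C_y = 15756.736/5.6 = 2813.7 ≈ 2814 N.
ΣF_y = 0: A_y + 2813.7 − 1150 − 557.2·5.4 = 0 → A_y = 1345 N.
ΣF_x = 0: no horizontal applied forces, so A_x = 0.

A_x = 0, A_y = 1345 N, C_y = 2814 N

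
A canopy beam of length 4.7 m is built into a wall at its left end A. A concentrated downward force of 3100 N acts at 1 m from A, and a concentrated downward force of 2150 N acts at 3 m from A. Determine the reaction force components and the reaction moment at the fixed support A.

A_x = 0, A_y = 5250 N, M_A = 9550 N·m

ΣF_x = 0: A_x = 0.
ΣF_y = 0: A_y − 3100 − 2150 = 0 → A_y = 5250 N.
ΣM about A: M_A − 3100·1 − 2150·3 = 0 → M_A = 9550 N·m.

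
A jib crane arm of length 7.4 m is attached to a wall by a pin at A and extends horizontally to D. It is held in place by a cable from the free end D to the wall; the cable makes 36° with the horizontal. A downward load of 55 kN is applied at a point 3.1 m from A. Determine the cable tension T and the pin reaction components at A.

T = 39.20 kN, A_x = 31.71 kN, A_y = 31.96 kN

ΣM about A: T·sin36°·7.4 − 55·3.1 = 0 → T = 170.5/(7.4·0.587785) = 39.1989 ≈ 39.20 kN.
ΣF_x = 0: A_x − T·cos36° = 0 → A_x = 39.1989 × 0.809017 = 31.71 kN.
ΣF_y = 0: A_y + T·sin36° − 55 = 0 → A_y = 55 − 39.1989 × 0.587785 = 31.96 kN.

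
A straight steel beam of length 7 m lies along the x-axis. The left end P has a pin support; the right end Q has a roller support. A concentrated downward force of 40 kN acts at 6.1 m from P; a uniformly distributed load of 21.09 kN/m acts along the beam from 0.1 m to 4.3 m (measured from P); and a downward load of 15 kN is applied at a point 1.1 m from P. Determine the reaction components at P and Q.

Resultant of the distributed load: 21.09 × 4.2 = 88.578 kN at 2.2 m from P.
Taking moments about P: Q_y·7 − 40·6.1 − (21.09·4.2)·2.2 − 15·1.1 = 0 → Q_y = 455.3716/7 = 65.0531 ≈ 65.05 kN.
ΣF_y = 0: P_y + 65.0531 − 40 − 21.09·4.2 − 15 = 0 → P_y = 78.52 kN.
ΣF_x = 0: no horizontal applied forces, so P_x = 0.

P_x = 0, P_y = 78.52 kN, Q_y = 65.05 kN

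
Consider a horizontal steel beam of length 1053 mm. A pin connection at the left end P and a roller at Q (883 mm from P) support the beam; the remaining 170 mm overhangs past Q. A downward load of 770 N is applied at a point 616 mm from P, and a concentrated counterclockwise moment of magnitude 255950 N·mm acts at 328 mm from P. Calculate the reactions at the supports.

Taking moments about P: Q_y·883 − 770·616 + 255950 = 0 → Q_y = 218370/883 = 247.305 ≈ 247.3 N.
ΣF_y = 0: P_y + 247.305 − 770 = 0 → P_y = 522.7 N.
ΣF_x = 0: no horizontal applied forces, so P_x = 0.

P_x = 0, P_y = 522.7 N, Q_y = 247.3 N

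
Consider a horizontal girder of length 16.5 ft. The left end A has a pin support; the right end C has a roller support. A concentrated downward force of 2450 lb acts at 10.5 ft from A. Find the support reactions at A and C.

Moments about A: C_y·16.5 − 2450·10.5 = 0 → C_y = 25725/16.5 = 1559.09 ≈ 1559 lb.
ΣF_y = 0: A_y + 1559.09 − 2450 = 0 → A_y = 890.9 lb.
ΣF_x = 0: no horizontal applied forces, so A_x = 0.

A_x = 0, A_y = 890.9 lb, C_y = 1559 lb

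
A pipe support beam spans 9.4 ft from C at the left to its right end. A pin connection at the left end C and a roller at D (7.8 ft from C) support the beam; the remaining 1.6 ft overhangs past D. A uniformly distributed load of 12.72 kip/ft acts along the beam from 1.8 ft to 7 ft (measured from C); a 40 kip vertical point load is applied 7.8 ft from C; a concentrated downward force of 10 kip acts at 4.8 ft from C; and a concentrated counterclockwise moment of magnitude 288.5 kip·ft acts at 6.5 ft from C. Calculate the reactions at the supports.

Resultant of the distributed load: 12.72 × 5.2 = 66.144 kip at 4.4 ft from C.
Moments about C: D_y·7.8 − (12.72·5.2)·4.4 − 40·7.8 − 10·4.8 + 288.5 = 0 → D_y = 362.5336/7.8 = 46.4787 ≈ 46.48 kip.
ΣF_y = 0: C_y + 46.4787 − 12.72·5.2 − 40 − 10 = 0 → C_y = 69.67 kip.
ΣF_x = 0: no horizontal applied forces, so C_x = 0.

C_x = 0, C_y = 69.67 kip, D_y = 46.48 kip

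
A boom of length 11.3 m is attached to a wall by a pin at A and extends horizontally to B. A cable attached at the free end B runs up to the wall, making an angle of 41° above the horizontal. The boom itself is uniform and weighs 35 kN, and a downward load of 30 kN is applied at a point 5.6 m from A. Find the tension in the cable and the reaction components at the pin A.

T = 49.34 kN, A_x = 37.23 kN, A_y = 32.63 kN

ΣM about A: T·sin41°·11.3 − 35·5.65 − 30·5.6 = 0 → T = 365.75/(11.3·0.656059) = 49.3359 ≈ 49.34 kN.
ΣF_x = 0: A_x − T·cos41° = 0 → A_x = 49.3359 × 0.75471 = 37.23 kN.
ΣF_y = 0: A_y + T·sin41° − 35 − 30 = 0 → A_y = 65 − 49.3359 × 0.656059 = 32.63 kN.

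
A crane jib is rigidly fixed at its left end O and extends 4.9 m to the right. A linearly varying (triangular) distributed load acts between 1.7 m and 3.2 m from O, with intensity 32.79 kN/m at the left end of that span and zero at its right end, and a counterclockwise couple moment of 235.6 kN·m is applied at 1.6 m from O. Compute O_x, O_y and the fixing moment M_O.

Resultant of the triangular load: ½ × 32.79 × 1.5 = 24.5925 kN, acting at 2.2 m from O (one-third of the span from the peak).
ΣF_x = 0: O_x = 0.
ΣF_y = 0: O_y − ½·32.79·1.5 = 0 → O_y = 24.59 kN.
ΣM about O: M_O − (½·32.79·1.5)·2.2 + 235.6 = 0 → M_O = -181.5 kN·m.

O_x = 0, O_y = 24.59 kN, M_O = -181.5 kN·m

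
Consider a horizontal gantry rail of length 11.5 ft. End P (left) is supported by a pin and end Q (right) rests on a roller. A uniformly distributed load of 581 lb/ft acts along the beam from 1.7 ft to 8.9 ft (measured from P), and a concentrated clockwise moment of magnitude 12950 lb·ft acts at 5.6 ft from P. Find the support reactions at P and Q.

P_x = 0, P_y = 1129 lb, Q_y = 3054 lb

Resultant of the distributed load: 581 × 7.2 = 4183.2 lb at 5.3 ft from P.
ΣM about P: Q_y·11.5 − (581·7.2)·5.3 − 12950 = 0 → Q_y = 35120.96/11.5 = 3054 lb.
ΣF_y = 0: P_y + 3054 − 581·7.2 = 0 → P_y = 1129 lb.
ΣF_x = 0: no horizontal applied forces, so P_x = 0.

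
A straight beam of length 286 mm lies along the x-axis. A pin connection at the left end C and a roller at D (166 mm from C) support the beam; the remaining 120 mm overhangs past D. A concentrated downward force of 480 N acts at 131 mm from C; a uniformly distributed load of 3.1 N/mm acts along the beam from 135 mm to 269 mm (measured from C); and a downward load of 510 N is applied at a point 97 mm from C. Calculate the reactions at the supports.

C_x = 0, C_y = 223.1 N, D_y = 1182 N

Resultant of the distributed load: 3.1 × 134 = 415.4 N at 202 mm from C.
ΣM about C: D_y·166 − 480·131 − (3.1·134)·202 − 510·97 = 0 → D_y = 196260.8/166 = 1182.29 ≈ 1182 N.
ΣF_y = 0: C_y + 1182.29 − 480 − 3.1·134 − 510 = 0 → C_y = 223.1 N.
ΣF_x = 0: no horizontal applied forces, so C_x = 0.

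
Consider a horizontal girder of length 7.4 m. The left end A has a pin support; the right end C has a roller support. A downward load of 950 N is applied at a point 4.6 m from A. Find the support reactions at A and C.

A_x = 0, A_y = 359.5 N, C_y = 590.5 N

ΣM about A: C_y·7.4 − 950·4.6 = 0 → C_y = 4370/7.4 = 590.541 ≈ 590.5 N.
ΣF_y = 0: A_y + 590.541 − 950 = 0 → A_y = 359.5 N.
ΣF_x = 0: no horizontal applied forces, so A_x = 0.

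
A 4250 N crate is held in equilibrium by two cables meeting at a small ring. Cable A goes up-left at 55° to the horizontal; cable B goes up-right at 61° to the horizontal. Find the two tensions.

T_A = 2292 N, T_B = 2712 N

ΣF_x = 0: −T_A·cos55° + T_B·cos61° = 0 → T_B = 1.1831·T_A.
ΣF_y = 0: T_A·sin55° + T_B·sin61° = 4250.
Substitute: T_A·(0.819152 + 1.1831·0.87462) = 4250 → T_A = 2292.45 ≈ 2292 N.
Then T_B = 1.1831 × 2292.45 = 2712 N.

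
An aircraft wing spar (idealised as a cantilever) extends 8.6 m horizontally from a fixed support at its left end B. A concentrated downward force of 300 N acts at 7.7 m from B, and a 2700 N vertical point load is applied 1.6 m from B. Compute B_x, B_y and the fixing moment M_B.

ΣF_x = 0: B_x = 0.
ΣF_y = 0: B_y − 300 − 2700 = 0 → B_y = 3000 N.
ΣM about B: M_B − 300·7.7 − 2700·1.6 = 0 → M_B = 6630 N·m.

B_x = 0, B_y = 3000 N, M_B = 6630 N·m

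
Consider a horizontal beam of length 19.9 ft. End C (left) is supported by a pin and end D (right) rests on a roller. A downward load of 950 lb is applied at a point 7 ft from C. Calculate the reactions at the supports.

C_x = 0, C_y = 615.8 lb, D_y = 334.2 lb

ΣM about C: D_y·19.9 − 950·7 = 0 → D_y = 6650/19.9 = 334.171 ≈ 334.2 lb.
ΣF_y = 0: C_y + 334.171 − 950 = 0 → C_y = 615.8 lb.
ΣF_x = 0: no horizontal applied forces, so C_x = 0.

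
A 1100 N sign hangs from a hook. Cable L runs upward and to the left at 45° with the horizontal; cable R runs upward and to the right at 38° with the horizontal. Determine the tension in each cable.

ΣF_x = 0: −T_L·cos45° + T_R·cos38° = 0 → T_R = 0.897331·T_L.
ΣF_y = 0: T_L·sin45° + T_R·sin38° = 1100.
Substitute: T_L·(0.707107 + 0.897331·0.615661) = 1100 → T_L = 873.322 ≈ 873.3 N.
Then T_R = 0.897331 × 873.322 = 783.7 N.

T_L = 873.3 N, T_R = 783.7 N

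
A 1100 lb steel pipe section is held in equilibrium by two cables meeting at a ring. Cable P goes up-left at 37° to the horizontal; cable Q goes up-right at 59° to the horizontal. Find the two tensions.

T_P = 569.7 lb, T_Q = 883.3 lb

ΣF_x = 0: −T_P·cos37° + T_Q·cos59° = 0 → T_Q = 1.55063·T_P.
ΣF_y = 0: T_P·sin37° + T_Q·sin59° = 1100.
Substitute: T_P·(0.601815 + 1.55063·0.857167) = 1100 → T_P = 569.664 ≈ 569.7 lb.
Then T_Q = 1.55063 × 569.664 = 883.3 lb.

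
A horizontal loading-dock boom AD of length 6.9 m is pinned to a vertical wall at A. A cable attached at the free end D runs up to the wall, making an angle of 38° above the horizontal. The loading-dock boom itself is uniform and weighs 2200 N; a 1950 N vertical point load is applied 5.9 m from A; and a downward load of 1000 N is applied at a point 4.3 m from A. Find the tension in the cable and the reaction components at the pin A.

T = 5507 N, A_x = 4340 N, A_y = 1759 N

ΣM about A: T·sin38°·6.9 − 2200·3.45 − 1950·5.9 − 1000·4.3 = 0 → T = 23395/(6.9·0.615661) = 5507.22 ≈ 5507 N.
ΣF_x = 0: A_x − T·cos38° = 0 → A_x = 5507.22 × 0.788011 = 4340 N.
ΣF_y = 0: A_y + T·sin38° − 2200 − 1950 − 1000 = 0 → A_y = 5150 − 5507.22 × 0.615661 = 1759 N.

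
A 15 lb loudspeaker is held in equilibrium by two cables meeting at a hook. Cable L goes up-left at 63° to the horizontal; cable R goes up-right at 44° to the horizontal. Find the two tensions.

T_L = 11.28 lb, T_R = 7.121 lb

ΣF_x = 0: −T_L·cos63° + T_R·cos44° = 0 → T_R = 0.631121·T_L.
ΣF_y = 0: T_L·sin63° + T_R·sin44° = 15.
Substitute: T_L·(0.891007 + 0.631121·0.694658) = 15 → T_L = 11.2831 ≈ 11.28 lb.
Then T_R = 0.631121 × 11.2831 = 7.121 lb.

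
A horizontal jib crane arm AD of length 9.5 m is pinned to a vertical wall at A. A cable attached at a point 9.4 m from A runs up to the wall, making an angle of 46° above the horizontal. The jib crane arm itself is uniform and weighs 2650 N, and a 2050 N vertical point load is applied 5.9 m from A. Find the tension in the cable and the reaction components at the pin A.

ΣM about A: T·sin46°·9.4 − 2650·4.75 − 2050·5.9 = 0 → T = 24682.5/(9.4·0.71934) = 3650.29 ≈ 3650 N.
ΣF_x = 0: A_x − T·cos46° = 0 → A_x = 3650.29 × 0.694658 = 2536 N.
ΣF_y = 0: A_y + T·sin46° − 2650 − 2050 = 0 → A_y = 4700 − 3650.29 × 0.71934 = 2074 N.

T = 3650 N, A_x = 2536 N, A_y = 2074 N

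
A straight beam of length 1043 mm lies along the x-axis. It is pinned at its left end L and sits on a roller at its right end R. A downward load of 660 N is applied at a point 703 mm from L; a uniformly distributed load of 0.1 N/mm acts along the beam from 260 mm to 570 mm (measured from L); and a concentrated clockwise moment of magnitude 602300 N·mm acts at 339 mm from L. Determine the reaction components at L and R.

Resultant of the distributed load: 0.1 × 310 = 31 N at 415 mm from L.
ΣM about L: R_y·1043 − 660·703 − (0.1·310)·415 − 602300 = 0 → R_y = 1079145/1043 = 1034.65 ≈ 1035 N.
ΣF_y = 0: L_y + 1034.65 − 660 − 0.1·310 = 0 → L_y = -343.7 N.
ΣF_x = 0: no horizontal applied forces, so L_x = 0.

L_x = 0, L_y = -343.7 N, R_y = 1035 N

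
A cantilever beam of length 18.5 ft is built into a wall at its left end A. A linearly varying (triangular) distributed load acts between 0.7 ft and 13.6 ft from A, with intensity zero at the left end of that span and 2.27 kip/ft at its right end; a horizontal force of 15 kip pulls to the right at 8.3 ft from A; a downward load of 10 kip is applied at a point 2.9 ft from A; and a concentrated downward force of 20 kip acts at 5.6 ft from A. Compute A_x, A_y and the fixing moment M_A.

A_x = -15.00 kip, A_y = 44.64 kip, M_A = 277.2 kip·ft

Resultant of the triangular load: ½ × 2.27 × 12.9 = 14.6415 kip, acting at 9.3 ft from A (one-third of the span from the peak).
ΣF_x = 0: A_x + 15 = 0 → A_x = -15.00 kip.
ΣF_y = 0: A_y − ½·2.27·12.9 − 10 − 20 = 0 → A_y = 44.64 kip.
ΣM about A: M_A − (½·2.27·12.9)·9.3 − 10·2.9 − 20·5.6 = 0 → M_A = 277.2 kip·ft.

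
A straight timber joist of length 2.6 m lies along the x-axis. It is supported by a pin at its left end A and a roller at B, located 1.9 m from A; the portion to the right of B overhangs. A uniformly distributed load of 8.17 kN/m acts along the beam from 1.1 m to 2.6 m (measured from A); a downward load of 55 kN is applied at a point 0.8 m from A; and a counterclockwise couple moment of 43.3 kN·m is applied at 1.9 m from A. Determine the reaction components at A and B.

A_x = 0, A_y = 54.95 kN, B_y = 12.30 kN

Resultant of the distributed load: 8.17 × 1.5 = 12.255 kN at 1.85 m from A.
Taking moments about A: B_y·1.9 − (8.17·1.5)·1.85 − 55·0.8 + 43.3 = 0 → B_y = 23.37175/1.9 = 12.3009 ≈ 12.30 kN.
ΣF_y = 0: A_y + 12.3009 − 8.17·1.5 − 55 = 0 → A_y = 54.95 kN.
ΣF_x = 0: no horizontal applied forces, so A_x = 0.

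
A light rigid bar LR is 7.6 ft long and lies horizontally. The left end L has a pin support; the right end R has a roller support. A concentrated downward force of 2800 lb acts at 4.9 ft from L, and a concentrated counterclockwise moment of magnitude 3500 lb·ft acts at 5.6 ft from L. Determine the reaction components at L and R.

ΣM about L: R_y·7.6 − 2800·4.9 + 3500 = 0 → R_y = 10220/7.6 = 1344.74 ≈ 1345 lb.
ΣF_y = 0: L_y + 1344.74 − 2800 = 0 → L_y = 1455 lb.
ΣF_x = 0: no horizontal applied forces, so L_x = 0.

L_x = 0, L_y = 1455 lb, R_y = 1345 lb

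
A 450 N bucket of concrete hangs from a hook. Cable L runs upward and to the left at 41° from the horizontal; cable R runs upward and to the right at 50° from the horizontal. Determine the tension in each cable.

ΣF_x = 0: −T_L·cos41° + T_R·cos50° = 0 → T_R = 1.17412·T_L.
ΣF_y = 0: T_L·sin41° + T_R·sin50° = 450.
Substitute: T_L·(0.656059 + 1.17412·0.766044) = 450 → T_L = 289.299 ≈ 289.3 N.
Then T_R = 1.17412 × 289.299 = 339.7 N.

T_L = 289.3 N, T_R = 339.7 N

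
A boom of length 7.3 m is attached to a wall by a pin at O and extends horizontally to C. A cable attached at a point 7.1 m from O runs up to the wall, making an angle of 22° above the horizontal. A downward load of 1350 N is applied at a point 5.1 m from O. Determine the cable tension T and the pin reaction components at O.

T = 2589 N, O_x = 2400 N, O_y = 380.3 N

ΣM about O: T·sin22°·7.1 − 1350·5.1 = 0 → T = 6885/(7.1·0.374607) = 2588.63 ≈ 2589 N.
ΣF_x = 0: O_x − T·cos22° = 0 → O_x = 2588.63 × 0.927184 = 2400 N.
ΣF_y = 0: O_y + T·sin22° − 1350 = 0 → O_y = 1350 − 2588.63 × 0.374607 = 380.3 N.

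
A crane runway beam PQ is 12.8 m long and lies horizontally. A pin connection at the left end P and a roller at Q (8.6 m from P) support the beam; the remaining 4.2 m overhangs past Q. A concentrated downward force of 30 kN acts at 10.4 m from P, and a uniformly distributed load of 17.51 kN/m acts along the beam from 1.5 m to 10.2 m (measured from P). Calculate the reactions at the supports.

P_x = 0, P_y = 42.43 kN, Q_y = 139.9 kN

Resultant of the distributed load: 17.51 × 8.7 = 152.337 kN at 5.85 m from P.
Taking moments about P: Q_y·8.6 − 30·10.4 − (17.51·8.7)·5.85 = 0 → Q_y = 1203.17145/8.6 = 139.904 ≈ 139.9 kN.
ΣF_y = 0: P_y + 139.904 − 30 − 17.51·8.7 = 0 → P_y = 42.43 kN.
ΣF_x = 0: no horizontal applied forces, so P_x = 0.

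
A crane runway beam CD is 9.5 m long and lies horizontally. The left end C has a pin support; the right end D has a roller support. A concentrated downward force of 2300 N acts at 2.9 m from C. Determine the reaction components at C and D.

C_x = 0, C_y = 1598 N, D_y = 702.1 N

ΣM about C: D_y·9.5 − 2300·2.9 = 0 → D_y = 6670/9.5 = 702.105 ≈ 702.1 N.
ΣF_y = 0: C_y + 702.105 − 2300 = 0 → C_y = 1598 N.
ΣF_x = 0: no horizontal applied forces, so C_x = 0.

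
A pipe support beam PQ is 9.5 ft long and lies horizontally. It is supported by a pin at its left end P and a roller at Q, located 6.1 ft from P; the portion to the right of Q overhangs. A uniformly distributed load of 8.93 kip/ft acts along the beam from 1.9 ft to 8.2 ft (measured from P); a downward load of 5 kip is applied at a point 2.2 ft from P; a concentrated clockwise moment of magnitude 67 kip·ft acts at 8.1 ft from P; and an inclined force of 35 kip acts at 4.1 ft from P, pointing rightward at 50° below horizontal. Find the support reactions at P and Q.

P_x = -22.50 kip, P_y = 10.69 kip, Q_y = 77.38 kip

Resultant of the distributed load: 8.93 × 6.3 = 56.259 kip at 5.05 ft from P.
Taking moments about P: Q_y·6.1 − (8.93·6.3)·5.05 − 5·2.2 − 67 − 35·sin50°·4.1 = 0 → Q_y = 472.035/6.1 = 77.3828 ≈ 77.38 kip.
ΣF_y = 0: P_y + 77.3828 − 8.93·6.3 − 5 − 35·sin50° = 0 → P_y = 10.69 kip.
ΣF_x = 0: P_x + 35·cos50° = 0 → P_x = -22.50 kip.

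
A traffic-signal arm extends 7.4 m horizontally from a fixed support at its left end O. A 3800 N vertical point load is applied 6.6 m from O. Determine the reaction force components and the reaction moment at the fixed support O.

ΣF_x = 0: O_x = 0.
ΣF_y = 0: O_y − 3800 = 0 → O_y = 3800 N.
ΣM about O: M_O − 3800·6.6 = 0 → M_O = 25080 N·m.

O_x = 0, O_y = 3800 N, M_O = 25080 N·m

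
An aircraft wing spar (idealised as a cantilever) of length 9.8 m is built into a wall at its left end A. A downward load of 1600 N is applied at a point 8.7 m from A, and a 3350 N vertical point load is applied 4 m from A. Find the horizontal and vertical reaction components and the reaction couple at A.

ΣF_x = 0: A_x = 0.
ΣF_y = 0: A_y − 1600 − 3350 = 0 → A_y = 4950 N.
ΣM about A: M_A − 1600·8.7 − 3350·4 = 0 → M_A = 27320 N·m.

A_x = 0, A_y = 4950 N, M_A = 27320 N·m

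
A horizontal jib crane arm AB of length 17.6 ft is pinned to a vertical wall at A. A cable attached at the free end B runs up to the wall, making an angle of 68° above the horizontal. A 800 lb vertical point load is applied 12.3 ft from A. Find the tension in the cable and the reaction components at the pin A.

ΣM about A: T·sin68°·17.6 − 800·12.3 = 0 → T = 9840/(17.6·0.927184) = 602.999 ≈ 603.0 lb.
ΣF_x = 0: A_x − T·cos68° = 0 → A_x = 602.999 × 0.374607 = 225.9 lb.
ΣF_y = 0: A_y + T·sin68° − 800 = 0 → A_y = 800 − 602.999 × 0.927184 = 240.9 lb.

T = 603.0 lb, A_x = 225.9 lb, A_y = 240.9 lb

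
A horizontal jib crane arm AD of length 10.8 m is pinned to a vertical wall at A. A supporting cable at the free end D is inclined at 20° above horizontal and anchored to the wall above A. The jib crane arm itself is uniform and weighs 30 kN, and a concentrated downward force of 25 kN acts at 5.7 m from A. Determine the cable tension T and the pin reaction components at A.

ΣM about A: T·sin20°·10.8 − 30·5.4 − 25·5.7 = 0 → T = 304.5/(10.8·0.34202) = 82.4351 ≈ 82.44 kN.
ΣF_x = 0: A_x − T·cos20° = 0 → A_x = 82.4351 × 0.939693 = 77.46 kN.
ΣF_y = 0: A_y + T·sin20° − 30 − 25 = 0 → A_y = 55 − 82.4351 × 0.34202 = 26.81 kN.

T = 82.44 kN, A_x = 77.46 kN, A_y = 26.81 kN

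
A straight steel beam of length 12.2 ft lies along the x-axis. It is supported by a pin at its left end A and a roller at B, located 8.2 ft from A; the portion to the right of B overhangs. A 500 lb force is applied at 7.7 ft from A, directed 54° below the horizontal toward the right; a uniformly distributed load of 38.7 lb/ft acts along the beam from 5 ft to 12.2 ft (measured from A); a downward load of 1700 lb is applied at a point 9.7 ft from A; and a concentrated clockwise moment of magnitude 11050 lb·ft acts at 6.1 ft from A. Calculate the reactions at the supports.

A_x = -293.9 lb, A_y = -1647 lb, B_y = 4031 lb

Resultant of the distributed load: 38.7 × 7.2 = 278.64 lb at 8.6 ft from A.
Moments about A: B_y·8.2 − 500·sin54°·7.7 − (38.7·7.2)·8.6 − 1700·9.7 − 11050 = 0 → B_y = 33051/8.2 = 4030.61 ≈ 4031 lb.
ΣF_y = 0: A_y + 4030.61 − 500·sin54° − 38.7·7.2 − 1700 = 0 → A_y = -1647 lb.
ΣF_x = 0: A_x + 500·cos54° = 0 → A_x = -293.9 lb.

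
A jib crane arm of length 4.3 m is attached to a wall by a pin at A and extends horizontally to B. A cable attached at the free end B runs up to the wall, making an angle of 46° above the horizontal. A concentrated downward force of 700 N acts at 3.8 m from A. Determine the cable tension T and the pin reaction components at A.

T = 860.0 N, A_x = 597.4 N, A_y = 81.40 N

ΣM about A: T·sin46°·4.3 − 700·3.8 = 0 → T = 2660/(4.3·0.71934) = 859.961 ≈ 860.0 N.
ΣF_x = 0: A_x − T·cos46° = 0 → A_x = 859.961 × 0.694658 = 597.4 N.
ΣF_y = 0: A_y + T·sin46° − 700 = 0 → A_y = 700 − 859.961 × 0.71934 = 81.40 N.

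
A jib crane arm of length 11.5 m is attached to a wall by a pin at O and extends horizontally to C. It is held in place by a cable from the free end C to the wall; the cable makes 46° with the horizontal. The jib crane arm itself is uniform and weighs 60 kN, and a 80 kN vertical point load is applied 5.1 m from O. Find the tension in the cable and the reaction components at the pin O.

ΣM about O: T·sin46°·11.5 − 60·5.75 − 80·5.1 = 0 → T = 753/(11.5·0.71934) = 91.0255 ≈ 91.03 kN.
ΣF_x = 0: O_x − T·cos46° = 0 → O_x = 91.0255 × 0.694658 = 63.23 kN.
ΣF_y = 0: O_y + T·sin46° − 60 − 80 = 0 → O_y = 140 − 91.0255 × 0.71934 = 74.52 kN.

T = 91.03 kN, O_x = 63.23 kN, O_y = 74.52 kN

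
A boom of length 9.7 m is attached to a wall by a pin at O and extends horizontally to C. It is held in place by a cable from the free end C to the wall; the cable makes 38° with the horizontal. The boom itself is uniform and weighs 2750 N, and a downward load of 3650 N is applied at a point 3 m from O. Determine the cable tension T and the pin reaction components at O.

T = 4067 N, O_x = 3205 N, O_y = 3896 N

ΣM about O: T·sin38°·9.7 − 2750·4.85 − 3650·3 = 0 → T = 24287.5/(9.7·0.615661) = 4066.96 ≈ 4067 N.
ΣF_x = 0: O_x − T·cos38° = 0 → O_x = 4066.96 × 0.788011 = 3205 N.
ΣF_y = 0: O_y + T·sin38° − 2750 − 3650 = 0 → O_y = 6400 − 4066.96 × 0.615661 = 3896 N.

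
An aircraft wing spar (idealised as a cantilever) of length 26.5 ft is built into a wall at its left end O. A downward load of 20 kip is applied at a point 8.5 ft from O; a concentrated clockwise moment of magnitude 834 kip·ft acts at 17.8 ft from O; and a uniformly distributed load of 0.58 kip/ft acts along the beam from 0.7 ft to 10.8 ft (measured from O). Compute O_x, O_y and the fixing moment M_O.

O_x = 0, O_y = 25.86 kip, M_O = 1038 kip·ft

Resultant of the distributed load: 0.58 × 10.1 = 5.858 kip at 5.75 ft from O.
ΣF_x = 0: O_x = 0.
ΣF_y = 0: O_y − 20 − 0.58·10.1 = 0 → O_y = 25.86 kip.
ΣM about O: M_O − 20·8.5 − 834 − (0.58·10.1)·5.75 = 0 → M_O = 1038 kip·ft.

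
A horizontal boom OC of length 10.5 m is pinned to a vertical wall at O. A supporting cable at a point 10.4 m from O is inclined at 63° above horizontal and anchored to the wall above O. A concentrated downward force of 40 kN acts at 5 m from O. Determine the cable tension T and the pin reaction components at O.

T = 21.58 kN, O_x = 9.799 kN, O_y = 20.77 kN

ΣM about O: T·sin63°·10.4 − 40·5 = 0 → T = 200/(10.4·0.891007) = 21.5832 ≈ 21.58 kN.
ΣF_x = 0: O_x − T·cos63° = 0 → O_x = 21.5832 × 0.45399 = 9.799 kN.
ΣF_y = 0: O_y + T·sin63° − 40 = 0 → O_y = 40 − 21.5832 × 0.891007 = 20.77 kN.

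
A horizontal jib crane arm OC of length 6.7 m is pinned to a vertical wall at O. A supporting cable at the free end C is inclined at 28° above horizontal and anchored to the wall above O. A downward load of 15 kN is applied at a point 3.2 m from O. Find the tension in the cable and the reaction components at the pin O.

ΣM about O: T·sin28°·6.7 − 15·3.2 = 0 → T = 48/(6.7·0.469472) = 15.2601 ≈ 15.26 kN.
ΣF_x = 0: O_x − T·cos28° = 0 → O_x = 15.2601 × 0.882948 = 13.47 kN.
ΣF_y = 0: O_y + T·sin28° − 15 = 0 → O_y = 15 − 15.2601 × 0.469472 = 7.836 kN.

T = 15.26 kN, O_x = 13.47 kN, O_y = 7.836 kN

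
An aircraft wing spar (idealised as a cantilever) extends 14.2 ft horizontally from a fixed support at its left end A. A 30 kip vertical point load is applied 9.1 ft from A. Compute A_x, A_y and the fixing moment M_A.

ΣF_x = 0: A_x = 0.
ΣF_y = 0: A_y − 30 = 0 → A_y = 30.00 kip.
ΣM about A: M_A − 30·9.1 = 0 → M_A = 273.0 kip·ft.

A_x = 0, A_y = 30.00 kip, M_A = 273.0 kip·ft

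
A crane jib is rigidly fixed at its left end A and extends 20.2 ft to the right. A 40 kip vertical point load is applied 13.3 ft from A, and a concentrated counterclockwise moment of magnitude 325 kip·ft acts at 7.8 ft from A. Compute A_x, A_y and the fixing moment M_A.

A_x = 0, A_y = 40.00 kip, M_A = 207.0 kip·ft

ΣF_x = 0: A_x = 0.
ΣF_y = 0: A_y − 40 = 0 → A_y = 40.00 kip.
ΣM about A: M_A − 40·13.3 + 325 = 0 → M_A = 207.0 kip·ft.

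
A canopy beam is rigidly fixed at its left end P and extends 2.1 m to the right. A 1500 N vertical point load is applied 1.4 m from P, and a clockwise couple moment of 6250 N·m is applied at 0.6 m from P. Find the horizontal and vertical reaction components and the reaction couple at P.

ΣF_x = 0: P_x = 0.
ΣF_y = 0: P_y − 1500 = 0 → P_y = 1500 N.
ΣM about P: M_P − 1500·1.4 − 6250 = 0 → M_P = 8350 N·m.

P_x = 0, P_y = 1500 N, M_P = 8350 N·m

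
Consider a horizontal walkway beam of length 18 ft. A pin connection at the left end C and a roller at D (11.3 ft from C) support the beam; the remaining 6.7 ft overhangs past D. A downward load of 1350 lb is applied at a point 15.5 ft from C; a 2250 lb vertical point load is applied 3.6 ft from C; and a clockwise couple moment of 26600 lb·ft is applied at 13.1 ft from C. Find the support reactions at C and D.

Taking moments about C: D_y·11.3 − 1350·15.5 − 2250·3.6 − 26600 = 0 → D_y = 55625/11.3 = 4922.57 ≈ 4923 lb.
ΣF_y = 0: C_y + 4922.57 − 1350 − 2250 = 0 → C_y = -1323 lb.
ΣF_x = 0: no horizontal applied forces, so C_x = 0.

C_x = 0, C_y = -1323 lb, D_y = 4923 lb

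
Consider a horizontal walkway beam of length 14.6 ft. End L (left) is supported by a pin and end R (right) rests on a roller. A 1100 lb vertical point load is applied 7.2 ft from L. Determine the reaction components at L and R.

Taking moments about L: R_y·14.6 − 1100·7.2 = 0 → R_y = 7920/14.6 = 542.466 ≈ 542.5 lb.
ΣF_y = 0: L_y + 542.466 − 1100 = 0 → L_y = 557.5 lb.
ΣF_x = 0: no horizontal applied forces, so L_x = 0.

L_x = 0, L_y = 557.5 lb, R_y = 542.5 lb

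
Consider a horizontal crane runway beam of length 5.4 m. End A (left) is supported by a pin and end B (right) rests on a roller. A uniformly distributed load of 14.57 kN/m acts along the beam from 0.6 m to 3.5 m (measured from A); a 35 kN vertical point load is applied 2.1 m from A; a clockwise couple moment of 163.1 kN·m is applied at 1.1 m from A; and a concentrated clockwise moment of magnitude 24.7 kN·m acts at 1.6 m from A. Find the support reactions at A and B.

A_x = 0, A_y = 12.82 kN, B_y = 64.43 kN

Resultant of the distributed load: 14.57 × 2.9 = 42.253 kN at 2.05 m from A.
Moments about A: B_y·5.4 − (14.57·2.9)·2.05 − 35·2.1 − 163.1 − 24.7 = 0 → B_y = 347.91865/5.4 = 64.4294 ≈ 64.43 kN.
ΣF_y = 0: A_y + 64.4294 − 14.57·2.9 − 35 = 0 → A_y = 12.82 kN.
ΣF_x = 0: no horizontal applied forces, so A_x = 0.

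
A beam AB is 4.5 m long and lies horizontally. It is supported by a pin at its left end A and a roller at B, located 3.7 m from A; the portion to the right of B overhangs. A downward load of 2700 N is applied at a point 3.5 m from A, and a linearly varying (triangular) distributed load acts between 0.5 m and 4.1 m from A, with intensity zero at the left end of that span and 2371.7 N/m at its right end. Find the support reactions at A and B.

A_x = 0, A_y = 1069 N, B_y = 5900 N

Resultant of the triangular load: ½ × 2371.7 × 3.6 = 4269.06 N, acting at 2.9 m from A (one-third of the span from the peak).
ΣM about A: B_y·3.7 − 2700·3.5 − (½·2371.7·3.6)·2.9 = 0 → B_y = 21830.274/3.7 = 5900.07 ≈ 5900 N.
ΣF_y = 0: A_y + 5900.07 − 2700 − ½·2371.7·3.6 = 0 → A_y = 1069 N.
ΣF_x = 0: no horizontal applied forces, so A_x = 0.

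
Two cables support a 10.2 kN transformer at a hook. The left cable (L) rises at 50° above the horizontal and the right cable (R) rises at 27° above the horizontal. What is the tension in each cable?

ΣF_x = 0: −T_L·cos50° + T_R·cos27° = 0 → T_R = 0.721417·T_L.
ΣF_y = 0: T_L·sin50° + T_R·sin27° = 10.2.
Substitute: T_L·(0.766044 + 0.721417·0.45399) = 10.2 → T_L = 9.32733 ≈ 9.327 kN.
Then T_R = 0.721417 × 9.32733 = 6.729 kN.

T_L = 9.327 kN, T_R = 6.729 kN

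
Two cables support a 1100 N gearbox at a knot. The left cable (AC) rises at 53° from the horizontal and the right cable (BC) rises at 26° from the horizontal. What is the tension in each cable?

ΣF_x = 0: −T_AC·cos53° + T_BC·cos26° = 0 → T_BC = 0.669581·T_AC.
ΣF_y = 0: T_AC·sin53° + T_BC·sin26° = 1100.
Substitute: T_AC·(0.798636 + 0.669581·0.438371) = 1100 → T_AC = 1007.18 ≈ 1007 N.
Then T_BC = 0.669581 × 1007.18 = 674.4 N.

T_AC = 1007 N, T_BC = 674.4 N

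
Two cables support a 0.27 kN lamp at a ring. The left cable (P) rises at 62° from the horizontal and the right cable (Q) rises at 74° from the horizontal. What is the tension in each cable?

T_P = 0.1071 kN, T_Q = 0.1825 kN

ΣF_x = 0: −T_P·cos62° + T_Q·cos74° = 0 → T_Q = 1.70322·T_P.
ΣF_y = 0: T_P·sin62° + T_Q·sin74° = 0.27.
Substitute: T_P·(0.882948 + 1.70322·0.961262) = 0.27 → T_P = 0.107135 ≈ 0.1071 kN.
Then T_Q = 1.70322 × 0.107135 = 0.1825 kN.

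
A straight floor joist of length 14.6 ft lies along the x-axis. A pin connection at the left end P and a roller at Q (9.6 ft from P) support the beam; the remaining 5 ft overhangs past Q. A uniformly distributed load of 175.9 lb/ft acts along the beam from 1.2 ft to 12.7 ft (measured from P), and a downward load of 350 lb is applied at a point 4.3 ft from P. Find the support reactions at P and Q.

Resultant of the distributed load: 175.9 × 11.5 = 2022.85 lb at 6.95 ft from P.
Taking moments about P: Q_y·9.6 − (175.9·11.5)·6.95 − 350·4.3 = 0 → Q_y = 15563.8075/9.6 = 1621.23 ≈ 1621 lb.
ΣF_y = 0: P_y + 1621.23 − 175.9·11.5 − 350 = 0 → P_y = 751.6 lb.
ΣF_x = 0: no horizontal applied forces, so P_x = 0.

P_x = 0, P_y = 751.6 lb, Q_y = 1621 lb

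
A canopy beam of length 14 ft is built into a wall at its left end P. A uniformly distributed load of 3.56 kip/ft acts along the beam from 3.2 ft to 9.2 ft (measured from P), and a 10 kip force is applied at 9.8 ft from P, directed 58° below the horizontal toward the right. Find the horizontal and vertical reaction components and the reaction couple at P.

Resultant of the distributed load: 3.56 × 6 = 21.36 kip at 6.2 ft from P.
ΣF_x = 0: P_x + 10·cos58° = 0 → P_x = -5.299 kip.
ΣF_y = 0: P_y − 3.56·6 − 10·sin58° = 0 → P_y = 29.84 kip.
ΣM about P: M_P − (3.56·6)·6.2 − 10·sin58°·9.8 = 0 → M_P = 215.5 kip·ft.

P_x = -5.299 kip, P_y = 29.84 kip, M_P = 215.5 kip·ft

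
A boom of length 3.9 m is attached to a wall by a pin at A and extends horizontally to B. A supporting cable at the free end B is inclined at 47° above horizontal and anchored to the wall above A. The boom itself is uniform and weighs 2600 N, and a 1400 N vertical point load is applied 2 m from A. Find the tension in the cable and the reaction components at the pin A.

T = 2759 N, A_x = 1882 N, A_y = 1982 N

ΣM about A: T·sin47°·3.9 − 2600·1.95 − 1400·2 = 0 → T = 7870/(3.9·0.731354) = 2759.2 ≈ 2759 N.
ΣF_x = 0: A_x − T·cos47° = 0 → A_x = 2759.2 × 0.681998 = 1882 N.
ΣF_y = 0: A_y + T·sin47° − 2600 − 1400 = 0 → A_y = 4000 − 2759.2 × 0.731354 = 1982 N.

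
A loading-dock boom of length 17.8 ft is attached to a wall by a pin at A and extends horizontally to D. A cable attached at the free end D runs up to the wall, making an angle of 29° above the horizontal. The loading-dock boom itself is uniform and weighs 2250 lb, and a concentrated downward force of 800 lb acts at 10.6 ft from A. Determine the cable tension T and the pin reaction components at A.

ΣM about A: T·sin29°·17.8 − 2250·8.9 − 800·10.6 = 0 → T = 28505/(17.8·0.48481) = 3303.16 ≈ 3303 lb.
ΣF_x = 0: A_x − T·cos29° = 0 → A_x = 3303.16 × 0.87462 = 2889 lb.
ΣF_y = 0: A_y + T·sin29° − 2250 − 800 = 0 → A_y = 3050 − 3303.16 × 0.48481 = 1449 lb.

T = 3303 lb, A_x = 2889 lb, A_y = 1449 lb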